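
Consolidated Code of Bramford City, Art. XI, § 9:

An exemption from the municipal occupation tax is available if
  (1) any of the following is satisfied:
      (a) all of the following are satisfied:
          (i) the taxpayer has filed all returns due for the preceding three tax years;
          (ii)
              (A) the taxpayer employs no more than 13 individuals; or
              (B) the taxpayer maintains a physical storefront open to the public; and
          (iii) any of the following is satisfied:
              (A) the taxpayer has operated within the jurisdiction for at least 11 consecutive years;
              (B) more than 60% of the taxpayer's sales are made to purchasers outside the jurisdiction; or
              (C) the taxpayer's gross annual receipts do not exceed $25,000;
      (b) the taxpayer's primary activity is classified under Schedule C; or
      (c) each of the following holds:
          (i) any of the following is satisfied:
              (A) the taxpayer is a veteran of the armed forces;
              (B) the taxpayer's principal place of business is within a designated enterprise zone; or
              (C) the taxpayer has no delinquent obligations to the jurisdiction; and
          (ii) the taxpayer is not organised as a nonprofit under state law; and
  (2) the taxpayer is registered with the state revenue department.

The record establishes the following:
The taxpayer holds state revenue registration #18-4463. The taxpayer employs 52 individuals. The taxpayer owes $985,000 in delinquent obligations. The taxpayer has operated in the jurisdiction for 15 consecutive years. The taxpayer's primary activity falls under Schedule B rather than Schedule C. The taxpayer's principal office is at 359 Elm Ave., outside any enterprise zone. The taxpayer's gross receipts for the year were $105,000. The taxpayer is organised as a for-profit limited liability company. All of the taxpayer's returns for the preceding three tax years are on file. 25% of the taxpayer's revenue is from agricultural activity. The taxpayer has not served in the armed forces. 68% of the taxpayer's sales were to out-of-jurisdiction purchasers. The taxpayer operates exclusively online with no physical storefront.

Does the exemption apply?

No — not exempt.

(i) returns current — met.
(A) ≤ 13 employees — not satisfied.
(B) has storefront — fails.
(ii): F OR F → false.
(A) ≥ 11 yrs in jurisdiction — holds.
(B) >60% out-of-jur. sales — met.
(C) receipts ≤ $25,000 — not met.
(iii) = T OR T OR F = true.
(a): T AND F AND T → false.
(b) Schedule C activity — not met.
(A) veteran — not satisfied.
(B) in enterprise zone — not satisfied.
(C) no delinquency — fails.
(i) = F OR F OR F = false.
(ii) not (nonprofit) — satisfied.
(c): F AND T → false.
So (1) is not satisfied (F OR F OR F).
(2) state-registered — satisfied.
Overall: F AND T → false.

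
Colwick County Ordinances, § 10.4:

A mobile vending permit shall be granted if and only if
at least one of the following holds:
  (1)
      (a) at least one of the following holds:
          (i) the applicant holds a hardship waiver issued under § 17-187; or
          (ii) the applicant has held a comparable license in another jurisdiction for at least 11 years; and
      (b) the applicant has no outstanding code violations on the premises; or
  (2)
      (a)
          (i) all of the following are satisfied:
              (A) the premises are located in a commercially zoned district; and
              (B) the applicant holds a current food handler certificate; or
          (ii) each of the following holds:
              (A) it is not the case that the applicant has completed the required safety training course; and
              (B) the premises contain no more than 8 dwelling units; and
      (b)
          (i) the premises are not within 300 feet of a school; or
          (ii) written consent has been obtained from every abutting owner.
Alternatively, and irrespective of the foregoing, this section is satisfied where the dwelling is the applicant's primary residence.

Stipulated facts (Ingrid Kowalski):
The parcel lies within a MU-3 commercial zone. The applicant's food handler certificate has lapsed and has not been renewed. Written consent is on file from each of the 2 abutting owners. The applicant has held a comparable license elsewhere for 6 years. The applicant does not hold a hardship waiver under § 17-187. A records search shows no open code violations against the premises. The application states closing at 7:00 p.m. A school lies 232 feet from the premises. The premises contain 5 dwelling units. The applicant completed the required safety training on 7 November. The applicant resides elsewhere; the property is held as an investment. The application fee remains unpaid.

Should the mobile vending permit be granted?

No — denied.

(i) hardship waiver — not satisfied.
(ii) prior license ≥ 11 yr — fails.
So (a) is not satisfied (F OR F).
(b) no code violations — met.
(1): F AND T → false.
(A) commercially zoned — satisfied.
(B) food handler cert. — not met.
(i): T AND F → false.
(A) not (safety training) — not met.
(B) ≤ 8 units — holds.
(ii) = F AND T = false.
(a): F OR F → false.
(i) ≥300 ft from school — fails.
(ii) all abutters consent — holds.
(b) = F OR T = true.
So (2) is not satisfied (F AND T).
So Overall is not satisfied (F OR F).
Exception (primary residence) — not satisfied.
Result: main false OR exception false → false.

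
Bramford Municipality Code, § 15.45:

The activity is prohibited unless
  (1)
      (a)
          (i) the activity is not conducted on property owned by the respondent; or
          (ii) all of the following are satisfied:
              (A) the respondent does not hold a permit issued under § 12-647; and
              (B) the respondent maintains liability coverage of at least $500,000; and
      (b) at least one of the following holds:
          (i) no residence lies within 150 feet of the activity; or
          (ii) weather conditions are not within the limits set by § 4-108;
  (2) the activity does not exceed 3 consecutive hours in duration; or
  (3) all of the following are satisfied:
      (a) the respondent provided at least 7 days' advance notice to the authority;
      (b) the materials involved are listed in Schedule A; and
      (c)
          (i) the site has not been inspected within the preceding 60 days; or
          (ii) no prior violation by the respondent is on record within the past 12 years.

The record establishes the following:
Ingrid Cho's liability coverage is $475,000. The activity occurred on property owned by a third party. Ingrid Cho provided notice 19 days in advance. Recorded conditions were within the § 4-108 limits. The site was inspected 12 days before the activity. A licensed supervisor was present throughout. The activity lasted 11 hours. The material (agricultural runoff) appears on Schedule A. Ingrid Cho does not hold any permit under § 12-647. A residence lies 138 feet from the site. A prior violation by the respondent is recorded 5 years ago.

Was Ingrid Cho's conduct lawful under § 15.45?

No — unlawful.

(i) not (own property) — met.
(A) not (holds permit) — satisfied.
(B) coverage ≥ $500,000 — fails.
So (ii) is not satisfied (T AND F).
(a) = T OR F = true.
(i) no residence in 150 ft — fails.
(ii) not (weather ok) — not met.
(b) = F OR F = false.
So (1) is not satisfied (T AND F).
(2) ≤ 3 hrs duration — not met.
(a) ≥7 days' notice — satisfied.
(b) Schedule A material — met.
(i) not (site inspected) — fails.
(ii) no prior violation — not met.
(c): F OR F → false.
(3) = T AND T AND F = false.
So Overall is not satisfied (F OR F OR F).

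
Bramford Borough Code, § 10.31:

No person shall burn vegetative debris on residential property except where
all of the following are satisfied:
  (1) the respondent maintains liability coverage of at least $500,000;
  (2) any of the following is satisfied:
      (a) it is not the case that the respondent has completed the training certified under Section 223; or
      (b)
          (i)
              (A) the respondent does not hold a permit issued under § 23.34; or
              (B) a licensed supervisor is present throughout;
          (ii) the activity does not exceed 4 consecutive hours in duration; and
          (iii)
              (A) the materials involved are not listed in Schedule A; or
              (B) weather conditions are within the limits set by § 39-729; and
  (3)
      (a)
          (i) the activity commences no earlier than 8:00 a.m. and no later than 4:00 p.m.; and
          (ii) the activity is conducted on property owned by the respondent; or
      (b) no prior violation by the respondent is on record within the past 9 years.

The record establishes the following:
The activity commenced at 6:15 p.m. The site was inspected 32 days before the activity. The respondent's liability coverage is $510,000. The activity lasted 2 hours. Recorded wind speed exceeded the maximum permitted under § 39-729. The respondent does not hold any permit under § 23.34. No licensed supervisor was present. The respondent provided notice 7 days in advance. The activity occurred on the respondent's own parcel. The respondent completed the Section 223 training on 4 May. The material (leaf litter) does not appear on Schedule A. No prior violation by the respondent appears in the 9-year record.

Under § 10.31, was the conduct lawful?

Yes — lawful.

(1) coverage ≥ $500,000 — satisfied.
(a) not (training certified) — not met.
(A) not (holds permit) — met.
(B) supervisor present — fails.
So (i) is satisfied (T OR F).
(ii) ≤ 4 hrs duration — satisfied.
(A) not (Schedule A material) — holds.
(B) weather ok — not met.
(iii): T OR F → true.
(b): T AND T AND T → true.
(2): F OR T → true.
(i) start within hours — fails.
(ii) own property — satisfied.
(a): F AND T → false.
(b) no prior violation — met.
(3): F OR T → true.
So Overall is satisfied (T AND T AND T).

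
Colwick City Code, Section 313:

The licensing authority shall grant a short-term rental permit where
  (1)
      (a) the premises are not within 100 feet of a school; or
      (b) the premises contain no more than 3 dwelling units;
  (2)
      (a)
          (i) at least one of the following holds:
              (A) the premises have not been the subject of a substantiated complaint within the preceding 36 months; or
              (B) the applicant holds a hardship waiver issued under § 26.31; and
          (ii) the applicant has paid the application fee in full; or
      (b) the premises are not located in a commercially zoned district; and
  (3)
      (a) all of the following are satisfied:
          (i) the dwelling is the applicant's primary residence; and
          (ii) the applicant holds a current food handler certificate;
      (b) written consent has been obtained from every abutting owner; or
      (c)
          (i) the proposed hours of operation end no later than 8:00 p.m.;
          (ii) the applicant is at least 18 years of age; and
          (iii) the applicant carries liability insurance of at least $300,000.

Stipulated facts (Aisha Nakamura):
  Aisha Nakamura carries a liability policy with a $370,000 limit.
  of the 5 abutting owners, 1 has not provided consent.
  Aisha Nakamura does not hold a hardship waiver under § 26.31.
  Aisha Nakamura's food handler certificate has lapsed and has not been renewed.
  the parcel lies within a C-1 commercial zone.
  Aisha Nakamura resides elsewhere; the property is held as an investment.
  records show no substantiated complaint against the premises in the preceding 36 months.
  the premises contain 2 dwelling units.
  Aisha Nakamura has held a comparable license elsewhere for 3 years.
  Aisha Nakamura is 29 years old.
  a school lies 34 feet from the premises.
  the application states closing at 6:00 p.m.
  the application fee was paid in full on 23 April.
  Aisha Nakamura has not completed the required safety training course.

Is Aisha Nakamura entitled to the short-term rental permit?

(a) ≥100 ft from school — not satisfied.
(b) ≤ 3 units — holds.
(1): F OR T → true.
(A) no complaint in 36 mo. — holds.
(B) hardship waiver — not met.
(i) = T OR F = true.
(ii) fee paid — holds.
(a): T AND T → true.
(b) not (commercially zoned) — not satisfied.
So (2) is satisfied (T OR F).
(i) primary residence — not satisfied.
(ii) food handler cert. — fails.
(a): F AND F → false.
(b) all abutters consent — not met.
(i) closes by 8 p.m. — met.
(ii) age ≥ 18 — holds.
(iii) insurance ≥ $300,000 — satisfied.
(c): T AND T AND T → true.
(3) = F OR F OR T = true.
So Overall is satisfied (T AND T AND T).

Yes — granted.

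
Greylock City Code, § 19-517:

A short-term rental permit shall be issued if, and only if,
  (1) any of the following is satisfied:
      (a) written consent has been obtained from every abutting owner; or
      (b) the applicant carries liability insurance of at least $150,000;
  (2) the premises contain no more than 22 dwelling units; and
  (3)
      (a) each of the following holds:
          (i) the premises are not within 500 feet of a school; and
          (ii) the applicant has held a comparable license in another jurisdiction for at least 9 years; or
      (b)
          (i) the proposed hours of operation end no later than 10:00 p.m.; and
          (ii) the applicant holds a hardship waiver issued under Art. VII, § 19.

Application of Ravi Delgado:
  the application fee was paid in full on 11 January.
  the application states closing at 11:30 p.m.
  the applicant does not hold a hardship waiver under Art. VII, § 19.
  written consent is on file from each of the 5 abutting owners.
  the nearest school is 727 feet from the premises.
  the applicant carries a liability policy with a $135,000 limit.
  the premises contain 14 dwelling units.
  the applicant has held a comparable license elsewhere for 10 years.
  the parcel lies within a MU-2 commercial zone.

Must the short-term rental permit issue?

(a) all abutters consent — holds.
(b) insurance ≥ $150,000 — not satisfied.
(1) = T OR F = true.
(2) ≤ 22 units — holds.
(i) ≥500 ft from school — met.
(ii) prior license ≥ 9 yr — holds.
(a) = T AND T = true.
(i) closes by 10 p.m. — not satisfied.
(ii) hardship waiver — not met.
(b): F AND F → false.
(3) = T OR F = true.
So Overall is satisfied (T AND T AND T).

Yes — granted.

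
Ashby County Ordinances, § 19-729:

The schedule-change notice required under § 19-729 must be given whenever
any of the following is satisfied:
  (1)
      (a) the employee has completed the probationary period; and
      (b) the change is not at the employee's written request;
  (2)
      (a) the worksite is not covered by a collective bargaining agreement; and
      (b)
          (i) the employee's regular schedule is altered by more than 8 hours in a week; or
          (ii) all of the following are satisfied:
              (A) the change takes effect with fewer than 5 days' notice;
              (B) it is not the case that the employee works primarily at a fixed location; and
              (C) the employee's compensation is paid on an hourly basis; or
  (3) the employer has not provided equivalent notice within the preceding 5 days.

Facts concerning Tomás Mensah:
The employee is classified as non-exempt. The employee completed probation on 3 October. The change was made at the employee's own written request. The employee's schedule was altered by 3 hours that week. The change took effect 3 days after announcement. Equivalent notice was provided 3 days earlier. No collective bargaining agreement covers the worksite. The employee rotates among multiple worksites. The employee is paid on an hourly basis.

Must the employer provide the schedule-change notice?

(a) past probation — satisfied.
(b) not employee-requested — fails.
(1): T AND F → false.
(a) no CBA — holds.
(i) schedule shift > 8h — not satisfied.
(A) < 5 days' notice — met.
(B) not (fixed location) — met.
(C) hourly-paid — met.
(ii): T AND T AND T → true.
(b): F OR T → true.
So (2) is satisfied (T AND T).
(3) no recent notice — not satisfied.
Overall = F OR T OR F = true.

Yes — required.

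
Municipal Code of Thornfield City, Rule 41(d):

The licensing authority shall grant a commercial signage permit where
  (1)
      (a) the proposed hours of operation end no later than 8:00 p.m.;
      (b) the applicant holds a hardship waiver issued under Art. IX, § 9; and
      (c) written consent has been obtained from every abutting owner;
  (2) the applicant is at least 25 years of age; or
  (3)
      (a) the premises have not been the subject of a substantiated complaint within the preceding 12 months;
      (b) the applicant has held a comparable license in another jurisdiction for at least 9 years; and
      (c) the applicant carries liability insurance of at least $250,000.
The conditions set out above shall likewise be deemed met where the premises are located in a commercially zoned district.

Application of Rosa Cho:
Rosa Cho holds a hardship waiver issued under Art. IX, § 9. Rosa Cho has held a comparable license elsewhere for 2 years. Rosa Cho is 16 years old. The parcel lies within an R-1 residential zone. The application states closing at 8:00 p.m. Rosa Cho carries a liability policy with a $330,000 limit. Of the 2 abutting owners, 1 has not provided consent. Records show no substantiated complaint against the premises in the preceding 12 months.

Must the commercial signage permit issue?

(a) closes by 8 p.m. — holds.
(b) hardship waiver — met.
(c) all abutters consent — fails.
(1) = T AND T AND F = false.
(2) age ≥ 25 — not met.
(a) no complaint in 12 mo. — holds.
(b) prior license ≥ 9 yr — not met.
(c) insurance ≥ $250,000 — holds.
(3) = T AND F AND T = false.
Overall = F OR F OR F = false.
Exception (commercially zoned) — not satisfied.
Result: main false OR exception false → false.

No — denied.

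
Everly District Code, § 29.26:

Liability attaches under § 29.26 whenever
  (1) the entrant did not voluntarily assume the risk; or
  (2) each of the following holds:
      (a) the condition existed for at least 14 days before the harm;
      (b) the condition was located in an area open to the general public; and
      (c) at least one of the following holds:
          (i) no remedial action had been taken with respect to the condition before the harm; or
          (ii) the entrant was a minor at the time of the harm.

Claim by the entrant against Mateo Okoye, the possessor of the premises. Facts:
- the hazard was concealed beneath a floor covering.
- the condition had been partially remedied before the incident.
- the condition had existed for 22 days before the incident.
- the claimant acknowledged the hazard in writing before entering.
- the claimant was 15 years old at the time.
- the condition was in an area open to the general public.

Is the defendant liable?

(1) no assumed risk — not met.
(a) condition ≥14 days old — satisfied.
(b) public area — holds.
(i) no remedial action — not met.
(ii) entrant a minor — satisfied.
(c): F OR T → true.
(2) = T AND T AND T = true.
Overall: F OR T → true.

Yes — liable.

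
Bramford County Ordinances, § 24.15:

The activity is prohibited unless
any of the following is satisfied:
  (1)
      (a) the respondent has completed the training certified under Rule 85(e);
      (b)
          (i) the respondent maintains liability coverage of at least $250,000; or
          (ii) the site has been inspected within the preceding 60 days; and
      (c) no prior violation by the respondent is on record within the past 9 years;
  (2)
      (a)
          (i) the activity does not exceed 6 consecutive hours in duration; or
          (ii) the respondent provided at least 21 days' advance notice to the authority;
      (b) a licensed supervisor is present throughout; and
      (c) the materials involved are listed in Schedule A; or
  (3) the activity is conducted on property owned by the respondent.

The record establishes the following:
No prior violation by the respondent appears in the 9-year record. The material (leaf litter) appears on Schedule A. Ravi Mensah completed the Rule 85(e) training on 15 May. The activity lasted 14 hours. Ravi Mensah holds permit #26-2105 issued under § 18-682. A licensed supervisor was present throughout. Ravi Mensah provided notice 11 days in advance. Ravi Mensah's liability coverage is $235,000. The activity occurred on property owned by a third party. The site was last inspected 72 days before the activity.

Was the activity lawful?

No — unlawful.

(a) training certified — holds.
(i) coverage ≥ $250,000 — not satisfied.
(ii) site inspected — fails.
So (b) is not satisfied (F OR F).
(c) no prior violation — satisfied.
So (1) is not satisfied (T AND F AND T).
(i) ≤ 6 hrs duration — fails.
(ii) ≥21 days' notice — not satisfied.
(a) = F OR F = false.
(b) supervisor present — satisfied.
(c) Schedule A material — satisfied.
(2) = F AND T AND T = false.
(3) own property — not satisfied.
Overall: F OR F OR F → false.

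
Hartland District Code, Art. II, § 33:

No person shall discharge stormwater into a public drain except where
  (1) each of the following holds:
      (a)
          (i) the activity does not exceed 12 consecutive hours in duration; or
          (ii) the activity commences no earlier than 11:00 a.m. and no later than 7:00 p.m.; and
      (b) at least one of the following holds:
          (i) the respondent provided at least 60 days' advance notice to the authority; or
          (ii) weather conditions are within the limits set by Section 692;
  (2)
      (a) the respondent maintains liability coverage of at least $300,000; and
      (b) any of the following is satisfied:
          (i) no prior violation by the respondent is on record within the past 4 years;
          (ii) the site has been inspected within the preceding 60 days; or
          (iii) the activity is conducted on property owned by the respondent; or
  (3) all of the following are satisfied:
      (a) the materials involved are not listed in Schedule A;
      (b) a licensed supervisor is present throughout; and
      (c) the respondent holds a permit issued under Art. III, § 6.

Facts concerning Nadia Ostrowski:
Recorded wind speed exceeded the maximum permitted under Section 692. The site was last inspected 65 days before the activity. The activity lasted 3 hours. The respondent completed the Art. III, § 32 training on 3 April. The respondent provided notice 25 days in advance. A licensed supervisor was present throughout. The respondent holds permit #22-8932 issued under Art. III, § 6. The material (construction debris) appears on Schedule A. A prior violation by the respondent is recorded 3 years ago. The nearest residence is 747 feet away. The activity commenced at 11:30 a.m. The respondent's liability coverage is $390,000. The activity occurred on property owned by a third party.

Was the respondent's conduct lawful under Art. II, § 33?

(i) ≤ 12 hrs duration — holds.
(ii) start within hours — met.
(a): T OR T → true.
(i) ≥60 days' notice — fails.
(ii) weather ok — not satisfied.
(b): F OR F → false.
(1): T AND F → false.
(a) coverage ≥ $300,000 — satisfied.
(i) no prior violation — fails.
(ii) site inspected — fails.
(iii) own property — fails.
So (b) is not satisfied (F OR F OR F).
(2): T AND F → false.
(a) not (Schedule A material) — not satisfied.
(b) supervisor present — met.
(c) holds permit — satisfied.
(3): F AND T AND T → false.
Overall: F OR F OR F → false.

No — unlawful.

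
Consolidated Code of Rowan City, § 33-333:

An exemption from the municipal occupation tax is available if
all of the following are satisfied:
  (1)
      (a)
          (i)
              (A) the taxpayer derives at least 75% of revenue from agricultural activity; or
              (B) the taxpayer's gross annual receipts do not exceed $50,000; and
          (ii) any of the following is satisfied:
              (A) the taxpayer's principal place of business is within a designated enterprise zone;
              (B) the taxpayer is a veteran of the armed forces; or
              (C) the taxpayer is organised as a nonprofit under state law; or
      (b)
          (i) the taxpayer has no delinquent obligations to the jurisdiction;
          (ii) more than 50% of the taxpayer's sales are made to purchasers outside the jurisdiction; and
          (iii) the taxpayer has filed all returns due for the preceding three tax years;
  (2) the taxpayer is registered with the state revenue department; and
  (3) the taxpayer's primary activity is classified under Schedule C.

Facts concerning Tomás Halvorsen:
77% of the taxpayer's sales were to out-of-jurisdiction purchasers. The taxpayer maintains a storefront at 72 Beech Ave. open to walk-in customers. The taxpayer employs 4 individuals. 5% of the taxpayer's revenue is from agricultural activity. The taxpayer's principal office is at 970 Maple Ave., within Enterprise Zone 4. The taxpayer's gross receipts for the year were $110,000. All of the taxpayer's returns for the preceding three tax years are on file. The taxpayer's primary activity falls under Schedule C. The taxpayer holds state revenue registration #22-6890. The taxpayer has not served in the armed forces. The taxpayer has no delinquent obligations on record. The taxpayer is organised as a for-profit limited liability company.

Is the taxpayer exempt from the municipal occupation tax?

(A) ≥75% agricultural — not met.
(B) receipts ≤ $50,000 — not met.
(i): F OR F → false.
(A) in enterprise zone — met.
(B) veteran — not satisfied.
(C) nonprofit — not satisfied.
(ii): T OR F OR F → true.
(a): F AND T → false.
(i) no delinquency — holds.
(ii) >50% out-of-jur. sales — met.
(iii) returns current — holds.
(b): T AND T AND T → true.
(1): F OR T → true.
(2) state-registered — satisfied.
(3) Schedule C activity — met.
Overall = T AND T AND T = true.

Yes — exempt.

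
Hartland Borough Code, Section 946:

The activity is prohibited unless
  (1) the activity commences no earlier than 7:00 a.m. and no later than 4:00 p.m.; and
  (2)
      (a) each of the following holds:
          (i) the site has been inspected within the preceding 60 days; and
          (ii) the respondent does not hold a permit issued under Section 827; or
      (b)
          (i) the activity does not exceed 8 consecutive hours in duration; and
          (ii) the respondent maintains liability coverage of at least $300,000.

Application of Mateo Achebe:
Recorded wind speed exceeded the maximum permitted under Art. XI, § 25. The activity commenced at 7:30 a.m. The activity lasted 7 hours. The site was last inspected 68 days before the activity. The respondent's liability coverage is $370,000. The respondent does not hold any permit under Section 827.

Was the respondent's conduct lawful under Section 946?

Yes — lawful.

(1) start within hours — holds.
(i) site inspected — not satisfied.
(ii) not (holds permit) — holds.
(a): F AND T → false.
(i) ≤ 8 hrs duration — met.
(ii) coverage ≥ $300,000 — satisfied.
(b): T AND T → true.
(2): F OR T → true.
Overall: T AND T → true.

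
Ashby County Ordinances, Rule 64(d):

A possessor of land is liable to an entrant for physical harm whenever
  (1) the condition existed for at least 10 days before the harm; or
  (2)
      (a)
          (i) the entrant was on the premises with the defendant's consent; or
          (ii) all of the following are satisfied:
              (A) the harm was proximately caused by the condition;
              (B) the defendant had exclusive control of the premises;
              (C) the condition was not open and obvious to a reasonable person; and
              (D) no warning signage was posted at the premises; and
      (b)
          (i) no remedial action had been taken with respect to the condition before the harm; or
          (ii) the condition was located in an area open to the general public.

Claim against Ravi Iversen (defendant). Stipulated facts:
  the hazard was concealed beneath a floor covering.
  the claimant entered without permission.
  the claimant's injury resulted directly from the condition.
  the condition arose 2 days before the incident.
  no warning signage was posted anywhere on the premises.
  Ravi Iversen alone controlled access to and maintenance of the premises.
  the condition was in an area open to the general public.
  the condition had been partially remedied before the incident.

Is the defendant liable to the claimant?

Yes — liable.

(1) condition ≥10 days old — not satisfied.
(i) consent to enter — not met.
(A) proximate cause — holds.
(B) exclusive control — holds.
(C) not open/obvious — holds.
(D) no signage posted — satisfied.
So (ii) is satisfied (T AND T AND T AND T).
So (a) is satisfied (F OR T).
(i) no remedial action — not met.
(ii) public area — met.
So (b) is satisfied (F OR T).
So (2) is satisfied (T AND T).
Overall: F OR T → true.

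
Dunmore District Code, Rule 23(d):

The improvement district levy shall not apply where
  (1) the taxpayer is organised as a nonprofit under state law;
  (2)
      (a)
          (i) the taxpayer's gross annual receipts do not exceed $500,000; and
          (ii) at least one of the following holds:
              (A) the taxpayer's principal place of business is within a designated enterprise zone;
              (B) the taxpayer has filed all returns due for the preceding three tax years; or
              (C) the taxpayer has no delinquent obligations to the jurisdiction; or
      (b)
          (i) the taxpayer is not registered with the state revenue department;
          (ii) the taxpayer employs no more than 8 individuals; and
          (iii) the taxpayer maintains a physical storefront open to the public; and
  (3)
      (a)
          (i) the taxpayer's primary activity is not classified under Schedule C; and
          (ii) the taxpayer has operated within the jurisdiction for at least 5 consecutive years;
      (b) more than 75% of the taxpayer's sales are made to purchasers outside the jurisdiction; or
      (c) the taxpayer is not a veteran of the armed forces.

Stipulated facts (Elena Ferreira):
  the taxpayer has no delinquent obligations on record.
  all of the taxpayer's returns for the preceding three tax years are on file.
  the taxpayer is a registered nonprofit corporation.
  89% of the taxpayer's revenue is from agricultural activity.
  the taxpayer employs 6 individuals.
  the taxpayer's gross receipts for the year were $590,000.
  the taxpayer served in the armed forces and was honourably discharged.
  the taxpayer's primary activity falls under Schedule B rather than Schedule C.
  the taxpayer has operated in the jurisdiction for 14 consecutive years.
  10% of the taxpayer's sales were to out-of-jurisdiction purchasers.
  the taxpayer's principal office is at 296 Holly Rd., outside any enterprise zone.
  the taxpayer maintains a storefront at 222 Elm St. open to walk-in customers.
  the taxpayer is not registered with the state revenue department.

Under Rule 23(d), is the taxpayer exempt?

(1) nonprofit — holds.
(i) receipts ≤ $500,000 — not satisfied.
(A) in enterprise zone — not met.
(B) returns current — met.
(C) no delinquency — holds.
(ii) = F OR T OR T = true.
(a): F AND T → false.
(i) not (state-registered) — satisfied.
(ii) ≤ 8 employees — satisfied.
(iii) has storefront — satisfied.
(b) = T AND T AND T = true.
So (2) is satisfied (F OR T).
(i) not (Schedule C activity) — met.
(ii) ≥ 5 yrs in jurisdiction — holds.
(a) = T AND T = true.
(b) >75% out-of-jur. sales — not met.
(c) not (veteran) — fails.
(3): T OR F OR F → true.
So Overall is satisfied (T AND T AND T).

Yes — exempt.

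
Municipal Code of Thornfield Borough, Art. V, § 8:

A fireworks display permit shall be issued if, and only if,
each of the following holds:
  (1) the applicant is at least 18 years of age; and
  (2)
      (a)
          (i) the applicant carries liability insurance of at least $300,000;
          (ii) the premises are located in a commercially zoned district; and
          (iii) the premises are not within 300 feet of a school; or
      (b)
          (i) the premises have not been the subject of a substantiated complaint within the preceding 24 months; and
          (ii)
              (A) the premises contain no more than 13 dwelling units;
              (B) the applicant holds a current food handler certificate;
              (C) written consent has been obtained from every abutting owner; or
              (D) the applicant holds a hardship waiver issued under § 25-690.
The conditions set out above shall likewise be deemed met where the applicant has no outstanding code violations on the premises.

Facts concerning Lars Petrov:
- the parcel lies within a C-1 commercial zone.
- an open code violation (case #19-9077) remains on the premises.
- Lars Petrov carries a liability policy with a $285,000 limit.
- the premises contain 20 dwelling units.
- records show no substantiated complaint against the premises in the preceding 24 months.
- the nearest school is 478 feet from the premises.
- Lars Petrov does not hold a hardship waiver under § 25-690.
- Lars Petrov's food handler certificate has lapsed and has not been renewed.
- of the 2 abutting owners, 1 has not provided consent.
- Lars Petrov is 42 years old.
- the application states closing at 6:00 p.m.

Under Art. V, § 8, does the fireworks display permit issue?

(1) age ≥ 18 — satisfied.
(i) insurance ≥ $300,000 — fails.
(ii) commercially zoned — satisfied.
(iii) ≥300 ft from school — holds.
(a) = F AND T AND T = false.
(i) no complaint in 24 mo. — holds.
(A) ≤ 13 units — not met.
(B) food handler cert. — not met.
(C) all abutters consent — fails.
(D) hardship waiver — not satisfied.
So (ii) is not satisfied (F OR F OR F OR F).
So (b) is not satisfied (T AND F).
So (2) is not satisfied (F OR F).
Overall: T AND F → false.
Exception (no code violations) — not satisfied.
Result: main false OR exception false → false.

No — denied.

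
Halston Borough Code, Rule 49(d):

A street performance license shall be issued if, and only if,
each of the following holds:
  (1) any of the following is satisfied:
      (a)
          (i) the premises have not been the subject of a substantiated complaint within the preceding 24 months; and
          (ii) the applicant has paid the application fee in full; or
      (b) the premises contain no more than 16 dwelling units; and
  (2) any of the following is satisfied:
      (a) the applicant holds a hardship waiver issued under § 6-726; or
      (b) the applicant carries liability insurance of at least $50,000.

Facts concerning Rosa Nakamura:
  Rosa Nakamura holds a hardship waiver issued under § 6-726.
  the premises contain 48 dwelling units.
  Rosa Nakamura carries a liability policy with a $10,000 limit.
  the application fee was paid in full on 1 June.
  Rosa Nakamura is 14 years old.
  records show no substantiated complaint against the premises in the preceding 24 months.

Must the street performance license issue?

(i) no complaint in 24 mo. — holds.
(ii) fee paid — met.
(a): T AND T → true.
(b) ≤ 16 units — not satisfied.
(1) = T OR F = true.
(a) hardship waiver — satisfied.
(b) insurance ≥ $50,000 — not met.
(2): T OR F → true.
Overall: T AND T → true.

Yes — granted.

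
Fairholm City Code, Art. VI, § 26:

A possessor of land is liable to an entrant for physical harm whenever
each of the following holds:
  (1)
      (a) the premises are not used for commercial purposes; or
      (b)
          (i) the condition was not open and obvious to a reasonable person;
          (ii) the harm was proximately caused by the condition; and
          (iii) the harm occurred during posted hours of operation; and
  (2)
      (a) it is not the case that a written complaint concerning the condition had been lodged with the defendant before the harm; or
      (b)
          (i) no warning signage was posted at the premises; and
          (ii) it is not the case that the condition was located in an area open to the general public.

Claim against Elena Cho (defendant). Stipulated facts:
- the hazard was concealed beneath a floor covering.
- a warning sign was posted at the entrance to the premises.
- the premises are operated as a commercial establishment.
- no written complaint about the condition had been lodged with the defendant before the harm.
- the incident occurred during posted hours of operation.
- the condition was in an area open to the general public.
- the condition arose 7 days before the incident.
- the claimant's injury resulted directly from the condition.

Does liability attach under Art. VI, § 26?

(a) not (commercial use) — not met.
(i) not open/obvious — met.
(ii) proximate cause — satisfied.
(iii) during posted hours — satisfied.
So (b) is satisfied (T AND T AND T).
(1): F OR T → true.
(a) not (complaint lodged) — satisfied.
(i) no signage posted — not met.
(ii) not (public area) — not met.
(b): F AND F → false.
So (2) is satisfied (T OR F).
Overall: T AND T → true.

Yes — liable.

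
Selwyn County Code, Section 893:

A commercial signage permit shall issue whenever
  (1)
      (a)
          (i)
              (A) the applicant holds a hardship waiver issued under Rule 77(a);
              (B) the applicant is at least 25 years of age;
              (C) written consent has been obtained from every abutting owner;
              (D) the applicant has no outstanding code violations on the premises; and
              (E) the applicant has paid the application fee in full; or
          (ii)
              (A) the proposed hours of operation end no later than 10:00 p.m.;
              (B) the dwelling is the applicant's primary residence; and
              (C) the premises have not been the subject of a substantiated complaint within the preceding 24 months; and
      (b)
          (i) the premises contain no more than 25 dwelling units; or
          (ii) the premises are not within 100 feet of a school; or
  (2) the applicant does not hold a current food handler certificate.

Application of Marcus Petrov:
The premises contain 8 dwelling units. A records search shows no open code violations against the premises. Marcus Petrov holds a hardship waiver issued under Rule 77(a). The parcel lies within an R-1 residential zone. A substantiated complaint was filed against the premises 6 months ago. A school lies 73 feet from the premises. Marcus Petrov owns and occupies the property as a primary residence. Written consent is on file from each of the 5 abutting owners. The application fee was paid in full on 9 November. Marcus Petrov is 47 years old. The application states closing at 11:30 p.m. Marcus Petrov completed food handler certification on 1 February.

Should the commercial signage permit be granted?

Yes — granted.

(A) hardship waiver — satisfied.
(B) age ≥ 25 — satisfied.
(C) all abutters consent — met.
(D) no code violations — satisfied.
(E) fee paid — satisfied.
So (i) is satisfied (T AND T AND T AND T AND T).
(A) closes by 10 p.m. — not satisfied.
(B) primary residence — met.
(C) no complaint in 24 mo. — fails.
(ii): F AND T AND F → false.
So (a) is satisfied (T OR F).
(i) ≤ 25 units — holds.
(ii) ≥100 ft from school — not satisfied.
So (b) is satisfied (T OR F).
(1): T AND T → true.
(2) not (food handler cert.) — not satisfied.
So Overall is satisfied (T OR F).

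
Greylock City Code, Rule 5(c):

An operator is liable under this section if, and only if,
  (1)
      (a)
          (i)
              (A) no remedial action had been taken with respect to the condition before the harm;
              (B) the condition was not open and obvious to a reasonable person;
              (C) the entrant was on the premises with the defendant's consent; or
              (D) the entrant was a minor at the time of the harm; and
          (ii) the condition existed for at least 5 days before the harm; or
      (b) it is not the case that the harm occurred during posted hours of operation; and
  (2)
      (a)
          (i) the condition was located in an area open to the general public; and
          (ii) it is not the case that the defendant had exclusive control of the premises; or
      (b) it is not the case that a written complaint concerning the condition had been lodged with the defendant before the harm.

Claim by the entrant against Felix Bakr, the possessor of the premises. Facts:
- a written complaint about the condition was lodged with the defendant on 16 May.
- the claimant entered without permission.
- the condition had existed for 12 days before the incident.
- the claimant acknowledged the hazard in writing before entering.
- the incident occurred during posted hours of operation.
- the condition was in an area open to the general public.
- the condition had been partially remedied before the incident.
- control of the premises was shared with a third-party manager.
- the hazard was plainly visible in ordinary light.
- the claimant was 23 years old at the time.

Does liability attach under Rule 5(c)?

No — not liable.

(A) no remedial action — not met.
(B) not open/obvious — fails.
(C) consent to enter — not met.
(D) entrant a minor — not satisfied.
(i): F OR F OR F OR F → false.
(ii) condition ≥5 days old — satisfied.
So (a) is not satisfied (F AND T).
(b) not (during posted hours) — not satisfied.
(1): F OR F → false.
(i) public area — satisfied.
(ii) not (exclusive control) — satisfied.
So (a) is satisfied (T AND T).
(b) not (complaint lodged) — fails.
(2) = T OR F = true.
Overall = F AND T = false.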